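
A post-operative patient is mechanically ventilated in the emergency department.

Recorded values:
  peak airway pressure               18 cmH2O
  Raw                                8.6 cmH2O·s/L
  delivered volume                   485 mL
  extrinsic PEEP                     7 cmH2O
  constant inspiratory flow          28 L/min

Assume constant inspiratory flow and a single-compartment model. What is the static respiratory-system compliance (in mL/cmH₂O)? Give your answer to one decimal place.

69.4

Flow: 28 L/min ÷ 60 = 0.4667 L/s.
Equation of motion (constant flow): PIP = Vt/C + R·V̇ + PEEP.
Vt/C = PIP − R·V̇ − PEEP = 18 − 8.6×0.4667 − 7 = 18 − 4.014 − 7 = 6.986 cmH2O.
C = Vt / 6.986 = 485 / 6.986 = 69.425 mL/cmH2O.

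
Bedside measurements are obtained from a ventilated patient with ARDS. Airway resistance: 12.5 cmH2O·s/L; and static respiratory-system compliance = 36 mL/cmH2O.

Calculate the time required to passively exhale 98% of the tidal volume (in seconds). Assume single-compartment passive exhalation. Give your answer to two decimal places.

1.76

τ = R × C = 12.5 × 36 mL/cmH2O = 12.5 × 0.036 L/cmH2O = 0.45 s.
Exhaled fraction f = 1 − e^(−t/τ) → t = −τ·ln(1 − f) = −0.45·ln(0.02) = 1.76 s.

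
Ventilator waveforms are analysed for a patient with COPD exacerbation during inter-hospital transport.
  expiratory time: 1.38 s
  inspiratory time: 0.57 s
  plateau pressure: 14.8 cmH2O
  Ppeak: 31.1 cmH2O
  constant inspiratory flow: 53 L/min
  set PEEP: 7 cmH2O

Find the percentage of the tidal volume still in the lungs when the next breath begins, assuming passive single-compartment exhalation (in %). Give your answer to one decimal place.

31.4

Flow: 53 L/min ÷ 60 = 0.8833 L/s.
Vt = flow × Ti = 0.8833 L/s × 0.57 s × 1000 mL/L = 503.48 mL.
R = (PIP − Pplat)/V̇ = (31.1 − 14.8) / 0.8833 = 16.3/0.8833 = 18.454 cmH2O·s/L.
C = Vt/(Pplat − PEEP) = 503.48 / (14.8 − 7) = 503.48/7.8 = 64.549 mL/cmH2O.
τ = R × C = 18.454 × 0.06455 L/cmH2O = 1.191 s.
Fraction remaining at end-expiration = e^(−Te/τ) = e^(−1.38/1.191) = 0.3139 → 31.39%.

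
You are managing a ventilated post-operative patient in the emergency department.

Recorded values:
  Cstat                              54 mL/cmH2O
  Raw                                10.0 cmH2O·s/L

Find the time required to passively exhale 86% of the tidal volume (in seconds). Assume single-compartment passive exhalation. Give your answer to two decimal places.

1.06

τ = R × C = 10.0 × 54 mL/cmH2O = 10.0 × 0.054 L/cmH2O = 0.54 s.
Exhaled fraction f = 1 − e^(−t/τ) → t = −τ·ln(1 − f) = −0.54·ln(0.14) = 1.062 s.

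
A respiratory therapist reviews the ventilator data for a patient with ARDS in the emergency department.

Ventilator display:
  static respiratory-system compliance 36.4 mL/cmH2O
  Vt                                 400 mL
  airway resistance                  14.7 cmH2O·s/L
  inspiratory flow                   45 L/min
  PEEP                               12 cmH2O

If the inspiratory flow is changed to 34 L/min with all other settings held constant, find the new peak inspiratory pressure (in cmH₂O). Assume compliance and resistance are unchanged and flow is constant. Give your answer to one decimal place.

31.3

Flow: 45 L/min ÷ 60 = 0.75 L/s.
New flow: 34 L/min ÷ 60 = 0.5667 L/s.
PIP = Vt/C + R·V̇ + PEEP (constant-flow equation of motion).
Only the resistive term changes: ΔPIP = R × ΔV̇ = 14.7 × (0.5667 − 0.75) = 14.7 × -0.1833 = -2.695 cmH2O.
Original PIP = 400/36.4 + 14.7×0.75 + 12 = 34.014 cmH2O; new PIP = 34.014 + (-2.695) = 31.319 cmH2O.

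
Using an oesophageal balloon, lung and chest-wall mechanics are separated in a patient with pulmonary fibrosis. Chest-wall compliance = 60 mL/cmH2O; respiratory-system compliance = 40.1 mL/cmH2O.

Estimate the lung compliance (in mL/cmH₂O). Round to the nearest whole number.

121

1/CL = 1/Crs − 1/Ccw.
1/CL = 1/40.1 − 1/60 = 0.008271.
CL = 120.9 mL/cmH2O.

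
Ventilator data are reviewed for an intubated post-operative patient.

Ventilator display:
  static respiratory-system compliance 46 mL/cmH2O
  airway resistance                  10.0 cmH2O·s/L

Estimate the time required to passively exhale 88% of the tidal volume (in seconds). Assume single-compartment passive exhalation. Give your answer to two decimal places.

0.98

τ = R × C = 10.0 × 46 mL/cmH2O = 10.0 × 0.046 L/cmH2O = 0.46 s.
Exhaled fraction f = 1 − e^(−t/τ) → t = −τ·ln(1 − f) = −0.46·ln(0.12) = 0.9753 s.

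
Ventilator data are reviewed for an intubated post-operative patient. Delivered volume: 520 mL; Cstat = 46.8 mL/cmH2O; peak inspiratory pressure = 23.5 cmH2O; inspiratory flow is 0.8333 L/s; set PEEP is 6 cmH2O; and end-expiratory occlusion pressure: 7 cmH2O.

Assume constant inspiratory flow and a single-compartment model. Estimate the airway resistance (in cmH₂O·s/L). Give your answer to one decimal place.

Total PEEP = 7 cmH2O (set 6 + intrinsic 1); this is the baseline alveolar pressure.
Equation of motion (constant flow): PIP = Vt/C + R·V̇ + PEEP.
R·V̇ = PIP − Vt/C − PEEP = 23.5 − 520/46.8 − 7 = 23.5 − 11.111 − 7 = 5.389 cmH2O.
R = 5.389 / 0.8333 = 6.467 cmH2O·s/L.

6.5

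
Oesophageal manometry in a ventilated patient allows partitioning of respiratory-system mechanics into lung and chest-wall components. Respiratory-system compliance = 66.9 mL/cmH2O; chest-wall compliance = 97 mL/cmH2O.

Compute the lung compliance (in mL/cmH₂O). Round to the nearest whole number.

216

1/CL = 1/Crs − 1/Ccw.
1/CL = 1/66.9 − 1/97 = 0.004638.
CL = 215.61 mL/cmH2O.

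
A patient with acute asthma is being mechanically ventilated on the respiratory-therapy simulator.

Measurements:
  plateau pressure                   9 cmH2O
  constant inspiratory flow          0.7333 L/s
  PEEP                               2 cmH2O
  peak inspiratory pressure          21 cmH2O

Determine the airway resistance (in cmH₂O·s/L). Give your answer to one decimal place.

Raw = (PIP − Pplat) / flow = (21 − 9) / 0.7333 = 12.0 / 0.7333 = 16.364 cmH2O·s/L.

16.4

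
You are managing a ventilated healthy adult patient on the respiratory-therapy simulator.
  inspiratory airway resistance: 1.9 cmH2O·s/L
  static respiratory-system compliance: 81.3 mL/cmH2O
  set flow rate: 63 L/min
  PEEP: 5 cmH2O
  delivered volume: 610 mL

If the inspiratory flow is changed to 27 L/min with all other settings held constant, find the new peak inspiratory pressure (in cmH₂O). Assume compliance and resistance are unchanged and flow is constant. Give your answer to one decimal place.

Flow: 63 L/min ÷ 60 = 1.05 L/s.
New flow: 27 L/min ÷ 60 = 0.45 L/s.
PIP = Vt/C + R·V̇ + PEEP (constant-flow equation of motion).
Only the resistive term changes: ΔPIP = R × ΔV̇ = 1.9 × (0.45 − 1.05) = 1.9 × -0.6 = -1.14 cmH2O.
Original PIP = 610/81.3 + 1.9×1.05 + 5 = 14.498 cmH2O; new PIP = 14.498 + (-1.14) = 13.358 cmH2O.

13.4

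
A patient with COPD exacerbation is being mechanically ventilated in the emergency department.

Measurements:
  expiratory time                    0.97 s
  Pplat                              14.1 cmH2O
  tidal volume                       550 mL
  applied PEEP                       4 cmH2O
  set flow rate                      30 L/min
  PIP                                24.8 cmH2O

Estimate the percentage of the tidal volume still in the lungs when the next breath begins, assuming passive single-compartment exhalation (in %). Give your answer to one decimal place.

43.5

Flow: 30 L/min ÷ 60 = 0.5 L/s.
R = (PIP − Pplat)/V̇ = (24.8 − 14.1) / 0.5 = 10.7/0.5 = 21.4 cmH2O·s/L.
C = Vt/(Pplat − PEEP) = 550.0 / (14.1 − 4) = 550.0/10.1 = 54.455 mL/cmH2O.
τ = R × C = 21.4 × 0.05446 L/cmH2O = 1.165 s.
Fraction remaining at end-expiration = e^(−Te/τ) = e^(−0.97/1.165) = 0.4349 → 43.49%.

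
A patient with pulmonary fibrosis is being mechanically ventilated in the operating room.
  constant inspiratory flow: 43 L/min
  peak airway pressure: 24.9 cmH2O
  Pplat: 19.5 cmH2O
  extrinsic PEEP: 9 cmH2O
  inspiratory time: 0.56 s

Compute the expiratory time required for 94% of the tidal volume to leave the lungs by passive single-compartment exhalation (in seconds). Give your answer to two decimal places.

Flow: 43 L/min ÷ 60 = 0.7167 L/s.
Vt = flow × Ti = 0.7167 L/s × 0.56 s × 1000 mL/L = 401.35 mL.
R = (PIP − Pplat)/V̇ = (24.9 − 19.5) / 0.7167 = 5.4/0.7167 = 7.535 cmH2O·s/L.
C = Vt/(Pplat − PEEP) = 401.35 / (19.5 − 9) = 401.35/10.5 = 38.224 mL/cmH2O.
τ = R × C = 7.535 × 0.03822 L/cmH2O = 0.288 s.
t = −τ·ln(1 − 0.94) = −0.288·ln(0.06) = 0.8103 s.

0.81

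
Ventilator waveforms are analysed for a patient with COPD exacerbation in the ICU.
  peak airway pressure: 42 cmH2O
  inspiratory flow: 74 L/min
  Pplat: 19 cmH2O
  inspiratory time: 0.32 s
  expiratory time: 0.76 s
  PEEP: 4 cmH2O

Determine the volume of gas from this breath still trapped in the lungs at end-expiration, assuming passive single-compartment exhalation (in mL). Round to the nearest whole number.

Flow: 74 L/min ÷ 60 = 1.2333 L/s.
Vt = flow × Ti = 1.2333 L/s × 0.32 s × 1000 mL/L = 394.66 mL.
R = (PIP − Pplat)/V̇ = (42 − 19) / 1.2333 = 23.0/1.2333 = 18.649 cmH2O·s/L.
C = Vt/(Pplat − PEEP) = 394.66 / (19 − 4) = 394.66/15.0 = 26.311 mL/cmH2O.
τ = R × C = 18.649 × 0.02631 L/cmH2O = 0.4907 s.
Fraction remaining = e^(−Te/τ) = e^(−0.76/0.4907) = 0.2125.
Trapped volume = 394.66 × 0.2125 = 83.865 mL.

84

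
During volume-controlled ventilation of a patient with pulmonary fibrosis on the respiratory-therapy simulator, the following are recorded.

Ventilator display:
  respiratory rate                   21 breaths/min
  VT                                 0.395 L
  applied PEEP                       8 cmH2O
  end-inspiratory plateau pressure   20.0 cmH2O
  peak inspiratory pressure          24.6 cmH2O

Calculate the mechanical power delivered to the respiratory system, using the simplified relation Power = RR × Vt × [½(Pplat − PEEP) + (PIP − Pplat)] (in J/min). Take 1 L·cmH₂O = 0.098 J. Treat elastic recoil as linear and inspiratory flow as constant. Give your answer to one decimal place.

8.6

Per-breath work = Vt × [½(Pplat−PEEP) + (PIP−Pplat)] = 0.395 × [0.5×12.0 + 4.6] = 0.395 × 10.6 = 4.187 L·cmH2O.
Power = 21 × 4.187 = 87.927 L·cmH2O/min.
× 0.098 J/(L·cmH2O) → 8.617 J/min.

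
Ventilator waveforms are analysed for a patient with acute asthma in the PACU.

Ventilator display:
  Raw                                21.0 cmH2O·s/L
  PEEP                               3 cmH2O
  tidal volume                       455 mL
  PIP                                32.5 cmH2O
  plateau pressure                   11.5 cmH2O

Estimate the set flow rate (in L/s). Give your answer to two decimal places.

1.00

flow = (PIP − Pplat) / Raw = 21.0 / 21.0 = 1.0 L/s.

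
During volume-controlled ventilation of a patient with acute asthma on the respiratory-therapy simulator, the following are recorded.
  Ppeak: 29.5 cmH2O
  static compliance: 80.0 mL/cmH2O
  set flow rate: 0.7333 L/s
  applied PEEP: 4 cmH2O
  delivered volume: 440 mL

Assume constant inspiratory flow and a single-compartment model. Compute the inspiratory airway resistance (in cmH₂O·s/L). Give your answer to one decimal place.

27.3

Equation of motion (constant flow): PIP = Vt/C + R·V̇ + PEEP.
R·V̇ = PIP − Vt/C − PEEP = 29.5 − 440/80.0 − 4 = 29.5 − 5.5 − 4 = 20.0 cmH2O.
R = 20.0 / 0.7333 = 27.274 cmH2O·s/L.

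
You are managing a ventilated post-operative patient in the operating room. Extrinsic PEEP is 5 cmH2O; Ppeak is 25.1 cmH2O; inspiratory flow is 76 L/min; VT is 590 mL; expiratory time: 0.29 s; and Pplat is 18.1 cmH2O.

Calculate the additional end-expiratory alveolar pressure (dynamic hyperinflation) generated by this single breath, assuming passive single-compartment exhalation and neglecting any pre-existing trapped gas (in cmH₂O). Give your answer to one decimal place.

4.1

Flow: 76 L/min ÷ 60 = 1.2667 L/s.
R = (PIP − Pplat)/V̇ = (25.1 − 18.1) / 1.2667 = 7.0/1.2667 = 5.526 cmH2O·s/L.
C = Vt/(Pplat − PEEP) = 590.0 / (18.1 − 5) = 590.0/13.1 = 45.038 mL/cmH2O.
τ = R × C = 5.526 × 0.04504 L/cmH2O = 0.2489 s.
Fraction remaining = e^(−Te/τ) = e^(−0.29/0.2489) = 0.3119; trapped volume = 590.0 × 0.3119 = 184.02 mL.
Additional alveolar pressure from trapping ≈ V_trapped / C = 184.02 / 45.038 = 4.086 cmH2O.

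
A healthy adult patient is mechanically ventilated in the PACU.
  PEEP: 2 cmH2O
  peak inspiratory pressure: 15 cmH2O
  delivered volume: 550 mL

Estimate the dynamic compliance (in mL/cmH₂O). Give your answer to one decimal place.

42.3

Dynamic compliance = Vt / (PIP − PEEP) = 550 / (15 − 2) = 550 / 13.0 = 42.308 mL/cmH2O.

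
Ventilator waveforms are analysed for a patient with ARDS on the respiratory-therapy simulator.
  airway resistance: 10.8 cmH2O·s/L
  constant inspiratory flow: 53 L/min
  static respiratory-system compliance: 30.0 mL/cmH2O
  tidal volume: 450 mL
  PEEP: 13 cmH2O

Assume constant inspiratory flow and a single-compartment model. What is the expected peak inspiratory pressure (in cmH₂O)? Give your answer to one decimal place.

Flow: 53 L/min ÷ 60 = 0.8833 L/s.
Equation of motion (constant flow): PIP = Vt/C + R·V̇ + PEEP.
PIP = 450/30.0 + 10.8×0.8833 + 13 = 15.0 + 9.54 + 13 = 37.54 cmH2O.

37.5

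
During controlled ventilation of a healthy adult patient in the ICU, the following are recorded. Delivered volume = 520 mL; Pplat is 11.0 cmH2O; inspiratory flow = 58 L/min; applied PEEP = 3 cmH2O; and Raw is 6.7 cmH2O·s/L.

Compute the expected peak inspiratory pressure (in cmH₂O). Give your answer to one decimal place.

Flow: 58 L/min ÷ 60 = 0.9667 L/s.
PIP = Pplat + Raw × flow = 11.0 + 6.7 × 0.9667 = 11.0 + 6.477 = 17.477 cmH2O.

17.5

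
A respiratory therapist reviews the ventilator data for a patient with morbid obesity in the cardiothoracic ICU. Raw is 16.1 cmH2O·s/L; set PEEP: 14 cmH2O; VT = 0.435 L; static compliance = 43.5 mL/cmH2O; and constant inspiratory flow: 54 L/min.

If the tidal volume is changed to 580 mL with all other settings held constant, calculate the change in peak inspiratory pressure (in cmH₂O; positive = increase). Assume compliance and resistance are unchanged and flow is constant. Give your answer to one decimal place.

3.3

PIP = Vt/C + R·V̇ + PEEP (constant-flow equation of motion).
Only the elastic term changes: ΔPIP = ΔVt / C = (580 − 435) / 43.5 = 3.333 cmH2O.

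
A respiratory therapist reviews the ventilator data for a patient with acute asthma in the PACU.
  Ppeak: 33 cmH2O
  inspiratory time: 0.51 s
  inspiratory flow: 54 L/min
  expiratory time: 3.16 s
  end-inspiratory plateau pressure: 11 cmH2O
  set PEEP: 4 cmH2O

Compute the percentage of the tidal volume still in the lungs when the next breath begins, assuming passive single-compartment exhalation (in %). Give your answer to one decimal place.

13.9

Flow: 54 L/min ÷ 60 = 0.9 L/s.
Vt = flow × Ti = 0.9 L/s × 0.51 s × 1000 mL/L = 459.0 mL.
R = (PIP − Pplat)/V̇ = (33 − 11) / 0.9 = 22.0/0.9 = 24.444 cmH2O·s/L.
C = Vt/(Pplat − PEEP) = 459.0 / (11 − 4) = 459.0/7.0 = 65.571 mL/cmH2O.
τ = R × C = 24.444 × 0.06557 L/cmH2O = 1.603 s.
Fraction remaining at end-expiration = e^(−Te/τ) = e^(−3.16/1.603) = 0.1393 → 13.93%.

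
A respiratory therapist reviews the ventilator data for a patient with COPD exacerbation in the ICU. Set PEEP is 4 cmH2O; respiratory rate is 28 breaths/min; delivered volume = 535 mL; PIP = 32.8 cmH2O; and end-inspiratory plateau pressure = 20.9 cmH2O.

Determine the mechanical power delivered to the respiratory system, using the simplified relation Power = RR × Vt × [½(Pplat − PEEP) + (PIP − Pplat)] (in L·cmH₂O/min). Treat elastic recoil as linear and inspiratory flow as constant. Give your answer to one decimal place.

304.8

Per-breath work = Vt × [½(Pplat−PEEP) + (PIP−Pplat)] = 0.535 × [0.5×16.9 + 11.9] = 0.535 × 20.35 = 10.887 L·cmH2O.
Power = 28 × 10.887 = 304.84 L·cmH2O/min.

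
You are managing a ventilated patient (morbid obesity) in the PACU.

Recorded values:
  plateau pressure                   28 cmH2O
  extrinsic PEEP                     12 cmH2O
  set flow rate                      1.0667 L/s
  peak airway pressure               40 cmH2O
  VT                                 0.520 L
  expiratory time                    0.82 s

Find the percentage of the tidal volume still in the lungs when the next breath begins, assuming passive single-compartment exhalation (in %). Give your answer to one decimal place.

10.6

R = (PIP − Pplat)/V̇ = (40 − 28) / 1.0667 = 12.0/1.0667 = 11.25 cmH2O·s/L.
C = Vt/(Pplat − PEEP) = 520.0 / (28 − 12) = 520.0/16.0 = 32.5 mL/cmH2O.
τ = R × C = 11.25 × 0.0325 L/cmH2O = 0.3656 s.
Fraction remaining at end-expiration = e^(−Te/τ) = e^(−0.82/0.3656) = 0.1062 → 10.62%.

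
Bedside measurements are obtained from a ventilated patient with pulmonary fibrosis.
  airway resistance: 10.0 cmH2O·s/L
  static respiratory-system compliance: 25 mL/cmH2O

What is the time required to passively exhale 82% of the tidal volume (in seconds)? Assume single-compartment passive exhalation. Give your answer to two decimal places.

0.43

τ = R × C = 10.0 × 25 mL/cmH2O = 10.0 × 0.025 L/cmH2O = 0.25 s.
Exhaled fraction f = 1 − e^(−t/τ) → t = −τ·ln(1 − f) = −0.25·ln(0.18) = 0.4287 s.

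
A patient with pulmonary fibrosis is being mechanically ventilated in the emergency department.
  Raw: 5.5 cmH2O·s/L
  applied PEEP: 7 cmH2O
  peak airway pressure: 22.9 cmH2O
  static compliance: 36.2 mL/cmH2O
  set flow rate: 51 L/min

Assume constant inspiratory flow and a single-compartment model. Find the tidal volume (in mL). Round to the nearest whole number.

406

Flow: 51 L/min ÷ 60 = 0.85 L/s.
Equation of motion (constant flow): PIP = Vt/C + R·V̇ + PEEP.
Vt/C = PIP − R·V̇ − PEEP = 22.9 − 4.675 − 7 = 11.225 cmH2O.
Vt = C × 11.225 = 36.2 × 11.225 = 406.35 mL.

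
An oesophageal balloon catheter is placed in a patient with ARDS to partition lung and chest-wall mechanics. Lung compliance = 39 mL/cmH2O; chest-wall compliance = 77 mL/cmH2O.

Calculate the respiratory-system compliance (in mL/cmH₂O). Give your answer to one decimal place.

Lung and chest wall are elastances in series: 1/Crs = 1/CL + 1/Ccw.
1/Crs = 1/39 + 1/77 = 0.03863.
Crs = 25.887 mL/cmH2O.

25.9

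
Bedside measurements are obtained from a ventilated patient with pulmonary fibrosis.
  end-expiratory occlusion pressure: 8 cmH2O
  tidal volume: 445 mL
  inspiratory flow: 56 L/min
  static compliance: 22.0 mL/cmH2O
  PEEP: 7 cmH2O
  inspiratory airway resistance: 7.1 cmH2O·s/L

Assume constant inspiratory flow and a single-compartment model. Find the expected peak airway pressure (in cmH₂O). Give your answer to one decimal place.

Flow: 56 L/min ÷ 60 = 0.9333 L/s.
Total PEEP = 8 cmH2O (set 7 + intrinsic 1); this is the baseline alveolar pressure.
Equation of motion (constant flow): PIP = Vt/C + R·V̇ + PEEP.
PIP = 445/22.0 + 7.1×0.9333 + 8 = 20.227 + 6.626 + 8 = 34.853 cmH2O.

34.9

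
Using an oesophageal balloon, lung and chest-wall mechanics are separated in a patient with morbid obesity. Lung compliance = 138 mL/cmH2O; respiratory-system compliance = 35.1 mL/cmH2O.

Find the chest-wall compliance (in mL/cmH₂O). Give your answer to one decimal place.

1/Ccw = 1/Crs − 1/CL.
1/Ccw = 1/35.1 − 1/138 = 0.02124.
Ccw = 47.081 mL/cmH2O.

47.1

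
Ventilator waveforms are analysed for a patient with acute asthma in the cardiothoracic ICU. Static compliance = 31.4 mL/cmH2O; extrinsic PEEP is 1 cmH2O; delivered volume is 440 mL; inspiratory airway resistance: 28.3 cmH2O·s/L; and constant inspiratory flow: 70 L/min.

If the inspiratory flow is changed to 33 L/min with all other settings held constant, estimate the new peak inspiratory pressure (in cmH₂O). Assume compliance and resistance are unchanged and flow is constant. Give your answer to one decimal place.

30.6

Flow: 70 L/min ÷ 60 = 1.1667 L/s.
New flow: 33 L/min ÷ 60 = 0.55 L/s.
PIP = Vt/C + R·V̇ + PEEP (constant-flow equation of motion).
Only the resistive term changes: ΔPIP = R × ΔV̇ = 28.3 × (0.55 − 1.1667) = 28.3 × -0.6167 = -17.453 cmH2O.
Original PIP = 440/31.4 + 28.3×1.1667 + 1 = 48.03 cmH2O; new PIP = 48.03 + (-17.453) = 30.577 cmH2O.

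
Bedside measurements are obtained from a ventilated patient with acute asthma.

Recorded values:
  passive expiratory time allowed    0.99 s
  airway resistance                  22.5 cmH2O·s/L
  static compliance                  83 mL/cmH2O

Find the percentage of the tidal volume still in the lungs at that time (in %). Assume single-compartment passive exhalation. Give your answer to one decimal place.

58.9

τ = R × C = 22.5 × 83 mL/cmH2O = 22.5 × 0.083 L/cmH2O = 1.868 s.
Passive exhalation: V(t)/V₀ = e^(−t/τ) = e^(−0.99/1.868) = 0.5886.
Fraction remaining = 0.5886 → 58.86%.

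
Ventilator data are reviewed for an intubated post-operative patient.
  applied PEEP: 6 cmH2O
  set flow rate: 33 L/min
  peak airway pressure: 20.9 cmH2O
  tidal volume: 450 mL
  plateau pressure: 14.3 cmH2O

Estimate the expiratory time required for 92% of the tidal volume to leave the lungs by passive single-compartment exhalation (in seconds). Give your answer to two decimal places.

Flow: 33 L/min ÷ 60 = 0.55 L/s.
R = (PIP − Pplat)/V̇ = (20.9 − 14.3) / 0.55 = 6.6/0.55 = 12.0 cmH2O·s/L.
C = Vt/(Pplat − PEEP) = 450.0 / (14.3 − 6) = 450.0/8.3 = 54.217 mL/cmH2O.
τ = R × C = 12.0 × 0.05422 L/cmH2O = 0.6506 s.
t = −τ·ln(1 − 0.92) = −0.6506·ln(0.08) = 1.643 s.

1.64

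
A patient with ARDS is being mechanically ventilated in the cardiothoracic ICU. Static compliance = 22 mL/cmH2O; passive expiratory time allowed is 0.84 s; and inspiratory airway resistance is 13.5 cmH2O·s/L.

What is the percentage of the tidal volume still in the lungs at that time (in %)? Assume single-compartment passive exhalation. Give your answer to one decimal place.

5.9

τ = R × C = 13.5 × 22 mL/cmH2O = 13.5 × 0.022 L/cmH2O = 0.297 s.
Passive exhalation: V(t)/V₀ = e^(−t/τ) = e^(−0.84/0.297) = 0.05911.
Fraction remaining = 0.05911 → 5.911%.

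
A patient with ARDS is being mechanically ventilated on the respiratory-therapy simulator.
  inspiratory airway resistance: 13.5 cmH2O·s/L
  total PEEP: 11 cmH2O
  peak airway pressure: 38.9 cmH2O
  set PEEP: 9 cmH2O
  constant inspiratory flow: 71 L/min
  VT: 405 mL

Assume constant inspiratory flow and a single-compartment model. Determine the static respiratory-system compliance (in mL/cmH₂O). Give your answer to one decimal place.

Flow: 71 L/min ÷ 60 = 1.1833 L/s.
Total PEEP = 11 cmH2O (set 9 + intrinsic 2); this is the baseline alveolar pressure.
Equation of motion (constant flow): PIP = Vt/C + R·V̇ + PEEP.
Vt/C = PIP − R·V̇ − PEEP = 38.9 − 13.5×1.1833 − 11 = 38.9 − 15.975 − 11 = 11.925 cmH2O.
C = Vt / 11.925 = 405 / 11.925 = 33.962 mL/cmH2O.

34.0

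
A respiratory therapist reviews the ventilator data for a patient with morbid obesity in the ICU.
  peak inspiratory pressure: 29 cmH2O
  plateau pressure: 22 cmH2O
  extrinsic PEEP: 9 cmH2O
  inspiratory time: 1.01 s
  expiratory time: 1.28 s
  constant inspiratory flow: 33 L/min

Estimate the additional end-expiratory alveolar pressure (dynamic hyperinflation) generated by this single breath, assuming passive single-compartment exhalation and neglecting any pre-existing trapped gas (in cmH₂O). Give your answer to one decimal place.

1.2

Flow: 33 L/min ÷ 60 = 0.55 L/s.
Vt = flow × Ti = 0.55 L/s × 1.01 s × 1000 mL/L = 555.5 mL.
R = (PIP − Pplat)/V̇ = (29 − 22) / 0.55 = 7.0/0.55 = 12.727 cmH2O·s/L.
C = Vt/(Pplat − PEEP) = 555.5 / (22 − 9) = 555.5/13.0 = 42.731 mL/cmH2O.
τ = R × C = 12.727 × 0.04273 L/cmH2O = 0.5438 s.
Fraction remaining = e^(−Te/τ) = e^(−1.28/0.5438) = 0.09501; trapped volume = 555.5 × 0.09501 = 52.778 mL.
Additional alveolar pressure from trapping ≈ V_trapped / C = 52.778 / 42.731 = 1.235 cmH2O.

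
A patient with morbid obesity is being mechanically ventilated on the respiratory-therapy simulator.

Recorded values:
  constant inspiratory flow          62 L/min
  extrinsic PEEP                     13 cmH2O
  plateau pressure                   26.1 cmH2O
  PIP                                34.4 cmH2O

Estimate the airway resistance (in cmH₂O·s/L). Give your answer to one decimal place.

8.0

Flow: 62 L/min ÷ 60 = 1.0333 L/s.
Raw = (PIP − Pplat) / flow = (34.4 − 26.1) / 1.0333 = 8.3 / 1.0333 = 8.033 cmH2O·s/L.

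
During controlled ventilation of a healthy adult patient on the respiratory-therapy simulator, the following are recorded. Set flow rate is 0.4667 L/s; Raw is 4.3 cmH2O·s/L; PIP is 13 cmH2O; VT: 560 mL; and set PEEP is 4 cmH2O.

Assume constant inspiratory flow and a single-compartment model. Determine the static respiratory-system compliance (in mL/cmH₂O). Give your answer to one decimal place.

Equation of motion (constant flow): PIP = Vt/C + R·V̇ + PEEP.
Vt/C = PIP − R·V̇ − PEEP = 13 − 4.3×0.4667 − 4 = 13 − 2.007 − 4 = 6.993 cmH2O.
C = Vt / 6.993 = 560 / 6.993 = 80.08 mL/cmH2O.

80.1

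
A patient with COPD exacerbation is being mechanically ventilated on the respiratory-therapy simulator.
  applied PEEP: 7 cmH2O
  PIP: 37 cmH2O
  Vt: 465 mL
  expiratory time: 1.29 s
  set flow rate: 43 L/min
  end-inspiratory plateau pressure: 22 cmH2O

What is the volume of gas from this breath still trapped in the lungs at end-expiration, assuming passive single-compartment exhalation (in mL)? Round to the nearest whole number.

64

Flow: 43 L/min ÷ 60 = 0.7167 L/s.
R = (PIP − Pplat)/V̇ = (37 − 22) / 0.7167 = 15.0/0.7167 = 20.929 cmH2O·s/L.
C = Vt/(Pplat − PEEP) = 465.0 / (22 − 7) = 465.0/15.0 = 31.0 mL/cmH2O.
τ = R × C = 20.929 × 0.031 L/cmH2O = 0.6488 s.
Fraction remaining = e^(−Te/τ) = e^(−1.29/0.6488) = 0.1369.
Trapped volume = 465.0 × 0.1369 = 63.659 mL.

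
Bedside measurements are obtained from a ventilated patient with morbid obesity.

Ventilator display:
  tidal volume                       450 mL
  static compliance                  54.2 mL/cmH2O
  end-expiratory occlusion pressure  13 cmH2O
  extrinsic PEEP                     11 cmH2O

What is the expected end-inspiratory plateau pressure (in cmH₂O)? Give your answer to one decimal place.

21.3

End-expiratory occlusion gives total PEEP = 13 cmH2O (intrinsic PEEP = 13 − 11 = 2). Use total PEEP for the elastic gradient.
Pplat = PEEPtotal + Vt / Cstat = 13 + 450 / 54.2 = 13 + 8.303 = 21.303 cmH2O.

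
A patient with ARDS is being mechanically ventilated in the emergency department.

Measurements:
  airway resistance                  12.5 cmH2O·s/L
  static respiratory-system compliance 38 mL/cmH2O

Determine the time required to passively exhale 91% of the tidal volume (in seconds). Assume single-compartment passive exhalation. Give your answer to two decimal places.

τ = R × C = 12.5 × 38 mL/cmH2O = 12.5 × 0.038 L/cmH2O = 0.475 s.
Exhaled fraction f = 1 − e^(−t/τ) → t = −τ·ln(1 − f) = −0.475·ln(0.09) = 1.144 s.

1.14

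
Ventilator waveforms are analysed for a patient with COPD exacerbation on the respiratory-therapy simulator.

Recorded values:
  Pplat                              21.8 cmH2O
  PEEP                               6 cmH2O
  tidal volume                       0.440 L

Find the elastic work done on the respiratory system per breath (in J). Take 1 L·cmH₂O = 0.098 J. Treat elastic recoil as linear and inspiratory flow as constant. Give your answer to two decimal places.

0.34

Elastic work ≈ ½ × (Pplat − PEEP) × Vt = 0.5 × (21.8 − 6) × 0.440 L = 0.5 × 15.8 × 0.440 = 3.476 L·cmH2O.
× 0.098 J/(L·cmH2O) → 0.3406 J.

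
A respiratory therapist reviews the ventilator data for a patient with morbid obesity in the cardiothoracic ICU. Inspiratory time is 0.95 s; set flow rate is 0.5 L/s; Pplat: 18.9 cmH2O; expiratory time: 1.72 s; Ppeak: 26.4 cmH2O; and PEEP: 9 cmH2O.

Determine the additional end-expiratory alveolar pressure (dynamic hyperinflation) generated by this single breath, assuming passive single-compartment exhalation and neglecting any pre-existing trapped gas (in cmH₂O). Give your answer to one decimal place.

0.9

Vt = flow × Ti = 0.5 L/s × 0.95 s × 1000 mL/L = 475.0 mL.
R = (PIP − Pplat)/V̇ = (26.4 − 18.9) / 0.5 = 7.5/0.5 = 15.0 cmH2O·s/L.
C = Vt/(Pplat − PEEP) = 475.0 / (18.9 − 9) = 475.0/9.9 = 47.98 mL/cmH2O.
τ = R × C = 15.0 × 0.04798 L/cmH2O = 0.7197 s.
Fraction remaining = e^(−Te/τ) = e^(−1.72/0.7197) = 0.09164; trapped volume = 475.0 × 0.09164 = 43.529 mL.
Additional alveolar pressure from trapping ≈ V_trapped / C = 43.529 / 47.98 = 0.9072 cmH2O.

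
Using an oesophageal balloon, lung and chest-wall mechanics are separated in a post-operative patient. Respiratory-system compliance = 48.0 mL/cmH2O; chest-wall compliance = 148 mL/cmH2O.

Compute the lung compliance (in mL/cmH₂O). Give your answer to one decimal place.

1/CL = 1/Crs − 1/Ccw.
1/CL = 1/48.0 − 1/148 = 0.01408.
CL = 71.023 mL/cmH2O.

71.0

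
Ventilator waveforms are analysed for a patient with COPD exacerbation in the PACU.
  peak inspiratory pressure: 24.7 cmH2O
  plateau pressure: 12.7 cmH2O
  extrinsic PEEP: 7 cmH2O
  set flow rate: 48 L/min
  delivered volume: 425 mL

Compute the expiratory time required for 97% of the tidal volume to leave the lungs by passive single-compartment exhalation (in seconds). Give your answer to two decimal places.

3.92

Flow: 48 L/min ÷ 60 = 0.8 L/s.
R = (PIP − Pplat)/V̇ = (24.7 − 12.7) / 0.8 = 12.0/0.8 = 15.0 cmH2O·s/L.
C = Vt/(Pplat − PEEP) = 425.0 / (12.7 − 7) = 425.0/5.7 = 74.561 mL/cmH2O.
τ = R × C = 15.0 × 0.07456 L/cmH2O = 1.118 s.
t = −τ·ln(1 − 0.97) = −1.118·ln(0.03) = 3.92 s.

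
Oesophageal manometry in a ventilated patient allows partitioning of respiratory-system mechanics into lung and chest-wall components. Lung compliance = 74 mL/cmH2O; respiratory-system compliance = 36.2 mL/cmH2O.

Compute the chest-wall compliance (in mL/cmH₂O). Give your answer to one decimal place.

1/Ccw = 1/Crs − 1/CL.
1/Ccw = 1/36.2 − 1/74 = 0.01411.
Ccw = 70.872 mL/cmH2O.

70.9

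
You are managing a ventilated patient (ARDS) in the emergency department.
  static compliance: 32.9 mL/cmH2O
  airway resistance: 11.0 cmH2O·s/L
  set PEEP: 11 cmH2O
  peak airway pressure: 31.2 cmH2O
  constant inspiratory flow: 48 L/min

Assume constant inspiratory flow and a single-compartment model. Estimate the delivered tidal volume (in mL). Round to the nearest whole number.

Flow: 48 L/min ÷ 60 = 0.8 L/s.
Equation of motion (constant flow): PIP = Vt/C + R·V̇ + PEEP.
Vt/C = PIP − R·V̇ − PEEP = 31.2 − 8.8 − 11 = 11.4 cmH2O.
Vt = C × 11.4 = 32.9 × 11.4 = 375.06 mL.

375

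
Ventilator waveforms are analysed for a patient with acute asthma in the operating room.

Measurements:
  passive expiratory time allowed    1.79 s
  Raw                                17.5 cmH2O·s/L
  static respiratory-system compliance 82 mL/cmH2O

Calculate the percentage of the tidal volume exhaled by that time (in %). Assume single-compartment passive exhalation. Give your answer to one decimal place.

71.3

τ = R × C = 17.5 × 82 mL/cmH2O = 17.5 × 0.082 L/cmH2O = 1.435 s.
Passive exhalation: V(t)/V₀ = e^(−t/τ) = e^(−1.79/1.435) = 0.2873.
Fraction exhaled = 1 − 0.2873 = 0.7127 → 71.27%.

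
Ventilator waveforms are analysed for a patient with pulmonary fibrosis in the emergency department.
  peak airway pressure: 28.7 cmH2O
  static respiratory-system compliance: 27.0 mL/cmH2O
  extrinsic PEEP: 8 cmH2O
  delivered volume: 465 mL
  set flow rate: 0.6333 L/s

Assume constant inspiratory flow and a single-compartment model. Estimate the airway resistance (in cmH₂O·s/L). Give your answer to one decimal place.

Equation of motion (constant flow): PIP = Vt/C + R·V̇ + PEEP.
R·V̇ = PIP − Vt/C − PEEP = 28.7 − 465/27.0 − 8 = 28.7 − 17.222 − 8 = 3.478 cmH2O.
R = 3.478 / 0.6333 = 5.492 cmH2O·s/L.

5.5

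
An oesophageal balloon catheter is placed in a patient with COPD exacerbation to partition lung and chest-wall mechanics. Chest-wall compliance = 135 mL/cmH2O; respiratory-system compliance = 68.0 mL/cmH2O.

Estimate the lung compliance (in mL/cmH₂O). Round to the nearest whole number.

1/CL = 1/Crs − 1/Ccw.
1/CL = 1/68.0 − 1/135 = 0.007298.
CL = 137.02 mL/cmH2O.

137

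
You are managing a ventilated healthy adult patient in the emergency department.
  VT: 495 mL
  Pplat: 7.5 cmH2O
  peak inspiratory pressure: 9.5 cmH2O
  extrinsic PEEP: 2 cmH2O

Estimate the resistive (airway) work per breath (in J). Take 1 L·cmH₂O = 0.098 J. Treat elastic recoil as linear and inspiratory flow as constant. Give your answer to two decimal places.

With constant inspiratory flow the resistive pressure is constant at PIP − Pplat = 9.5 − 7.5 = 2.0 cmH2O, so resistive work = 2.0 × 0.495 = 0.99 L·cmH2O.
× 0.098 J/(L·cmH2O) → 0.09702 J.

0.10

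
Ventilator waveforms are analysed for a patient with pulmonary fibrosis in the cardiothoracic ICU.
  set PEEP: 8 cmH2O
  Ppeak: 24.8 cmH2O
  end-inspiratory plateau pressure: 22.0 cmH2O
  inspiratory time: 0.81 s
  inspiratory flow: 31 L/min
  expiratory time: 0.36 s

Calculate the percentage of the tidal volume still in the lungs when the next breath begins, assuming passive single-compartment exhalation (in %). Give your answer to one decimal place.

10.8

Flow: 31 L/min ÷ 60 = 0.5167 L/s.
Vt = flow × Ti = 0.5167 L/s × 0.81 s × 1000 mL/L = 418.53 mL.
R = (PIP − Pplat)/V̇ = (24.8 − 22.0) / 0.5167 = 2.8/0.5167 = 5.419 cmH2O·s/L.
C = Vt/(Pplat − PEEP) = 418.53 / (22.0 − 8) = 418.53/14.0 = 29.895 mL/cmH2O.
τ = R × C = 5.419 × 0.0299 L/cmH2O = 0.162 s.
Fraction remaining at end-expiration = e^(−Te/τ) = e^(−0.36/0.162) = 0.1084 → 10.84%.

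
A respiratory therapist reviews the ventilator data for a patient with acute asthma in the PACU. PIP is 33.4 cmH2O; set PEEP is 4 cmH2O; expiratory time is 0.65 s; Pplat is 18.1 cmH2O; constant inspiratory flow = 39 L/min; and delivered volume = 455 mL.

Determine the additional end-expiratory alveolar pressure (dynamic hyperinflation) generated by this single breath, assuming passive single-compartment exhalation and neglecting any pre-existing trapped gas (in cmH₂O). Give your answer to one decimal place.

6.0

Flow: 39 L/min ÷ 60 = 0.65 L/s.
R = (PIP − Pplat)/V̇ = (33.4 − 18.1) / 0.65 = 15.3/0.65 = 23.538 cmH2O·s/L.
C = Vt/(Pplat − PEEP) = 455.0 / (18.1 − 4) = 455.0/14.1 = 32.27 mL/cmH2O.
τ = R × C = 23.538 × 0.03227 L/cmH2O = 0.7596 s.
Fraction remaining = e^(−Te/τ) = e^(−0.65/0.7596) = 0.425; trapped volume = 455.0 × 0.425 = 193.38 mL.
Additional alveolar pressure from trapping ≈ V_trapped / C = 193.38 / 32.27 = 5.993 cmH2O.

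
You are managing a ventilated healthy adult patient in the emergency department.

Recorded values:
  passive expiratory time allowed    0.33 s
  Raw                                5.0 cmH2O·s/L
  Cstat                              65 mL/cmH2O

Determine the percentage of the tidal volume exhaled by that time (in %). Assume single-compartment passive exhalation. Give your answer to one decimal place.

τ = R × C = 5.0 × 65 mL/cmH2O = 5.0 × 0.065 L/cmH2O = 0.325 s.
Passive exhalation: V(t)/V₀ = e^(−t/τ) = e^(−0.33/0.325) = 0.3623.
Fraction exhaled = 1 − 0.3623 = 0.6377 → 63.77%.

63.8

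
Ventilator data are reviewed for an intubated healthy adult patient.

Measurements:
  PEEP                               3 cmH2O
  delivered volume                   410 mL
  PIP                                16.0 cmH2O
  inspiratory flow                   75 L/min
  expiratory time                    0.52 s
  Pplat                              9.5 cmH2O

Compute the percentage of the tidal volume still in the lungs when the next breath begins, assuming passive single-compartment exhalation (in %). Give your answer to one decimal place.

Flow: 75 L/min ÷ 60 = 1.25 L/s.
R = (PIP − Pplat)/V̇ = (16.0 − 9.5) / 1.25 = 6.5/1.25 = 5.2 cmH2O·s/L.
C = Vt/(Pplat − PEEP) = 410.0 / (9.5 − 3) = 410.0/6.5 = 63.077 mL/cmH2O.
τ = R × C = 5.2 × 0.06308 L/cmH2O = 0.328 s.
Fraction remaining at end-expiration = e^(−Te/τ) = e^(−0.52/0.328) = 0.2049 → 20.49%.

20.5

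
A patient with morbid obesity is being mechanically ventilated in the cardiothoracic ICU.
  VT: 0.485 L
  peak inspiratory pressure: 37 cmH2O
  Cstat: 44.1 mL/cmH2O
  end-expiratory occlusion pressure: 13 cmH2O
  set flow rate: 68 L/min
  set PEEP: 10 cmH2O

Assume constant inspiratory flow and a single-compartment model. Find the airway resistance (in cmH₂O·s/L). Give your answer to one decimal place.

Flow: 68 L/min ÷ 60 = 1.1333 L/s.
Total PEEP = 13 cmH2O (set 10 + intrinsic 3); this is the baseline alveolar pressure.
Equation of motion (constant flow): PIP = Vt/C + R·V̇ + PEEP.
R·V̇ = PIP − Vt/C − PEEP = 37 − 485/44.1 − 13 = 37 − 10.998 − 13 = 13.002 cmH2O.
R = 13.002 / 1.1333 = 11.473 cmH2O·s/L.

11.5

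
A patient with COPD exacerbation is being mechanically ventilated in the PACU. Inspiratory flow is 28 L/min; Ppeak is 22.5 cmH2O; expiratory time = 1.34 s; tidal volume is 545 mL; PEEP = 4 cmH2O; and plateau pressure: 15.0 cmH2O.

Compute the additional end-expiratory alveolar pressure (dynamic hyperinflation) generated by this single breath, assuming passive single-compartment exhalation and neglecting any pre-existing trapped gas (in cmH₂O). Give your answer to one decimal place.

2.0

Flow: 28 L/min ÷ 60 = 0.4667 L/s.
R = (PIP − Pplat)/V̇ = (22.5 − 15.0) / 0.4667 = 7.5/0.4667 = 16.07 cmH2O·s/L.
C = Vt/(Pplat − PEEP) = 545.0 / (15.0 − 4) = 545.0/11.0 = 49.545 mL/cmH2O.
τ = R × C = 16.07 × 0.04955 L/cmH2O = 0.7963 s.
Fraction remaining = e^(−Te/τ) = e^(−1.34/0.7963) = 0.1859; trapped volume = 545.0 × 0.1859 = 101.32 mL.
Additional alveolar pressure from trapping ≈ V_trapped / C = 101.32 / 49.545 = 2.045 cmH2O.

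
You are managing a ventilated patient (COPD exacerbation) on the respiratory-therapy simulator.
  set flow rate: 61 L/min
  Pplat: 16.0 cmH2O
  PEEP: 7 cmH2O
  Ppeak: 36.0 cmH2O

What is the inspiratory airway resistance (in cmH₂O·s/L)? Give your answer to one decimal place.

Flow: 61 L/min ÷ 60 = 1.0167 L/s.
Raw = (PIP − Pplat) / flow = (36.0 − 16.0) / 1.0167 = 20.0 / 1.0167 = 19.671 cmH2O·s/L.

19.7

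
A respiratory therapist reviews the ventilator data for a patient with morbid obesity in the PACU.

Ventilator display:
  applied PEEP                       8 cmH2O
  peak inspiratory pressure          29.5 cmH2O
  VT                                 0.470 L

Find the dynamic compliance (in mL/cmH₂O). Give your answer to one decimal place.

Dynamic compliance = Vt / (PIP − PEEP) = 470 / (29.5 − 8) = 470 / 21.5 = 21.86 mL/cmH2O.

21.9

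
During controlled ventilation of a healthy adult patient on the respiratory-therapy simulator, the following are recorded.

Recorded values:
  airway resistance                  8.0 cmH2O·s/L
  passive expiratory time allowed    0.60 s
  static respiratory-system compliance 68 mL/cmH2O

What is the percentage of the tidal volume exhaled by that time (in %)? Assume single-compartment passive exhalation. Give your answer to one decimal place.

τ = R × C = 8.0 × 68 mL/cmH2O = 8.0 × 0.068 L/cmH2O = 0.544 s.
Passive exhalation: V(t)/V₀ = e^(−t/τ) = e^(−0.60/0.544) = 0.3319.
Fraction exhaled = 1 − 0.3319 = 0.6681 → 66.81%.

66.8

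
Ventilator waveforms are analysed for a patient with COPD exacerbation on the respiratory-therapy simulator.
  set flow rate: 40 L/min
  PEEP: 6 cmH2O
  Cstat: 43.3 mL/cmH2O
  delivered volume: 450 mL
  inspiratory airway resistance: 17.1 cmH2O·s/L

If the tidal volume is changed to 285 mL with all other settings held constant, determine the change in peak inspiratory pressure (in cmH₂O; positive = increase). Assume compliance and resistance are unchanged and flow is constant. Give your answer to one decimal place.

PIP = Vt/C + R·V̇ + PEEP (constant-flow equation of motion).
Only the elastic term changes: ΔPIP = ΔVt / C = (285 − 450) / 43.3 = -3.811 cmH2O.

-3.8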